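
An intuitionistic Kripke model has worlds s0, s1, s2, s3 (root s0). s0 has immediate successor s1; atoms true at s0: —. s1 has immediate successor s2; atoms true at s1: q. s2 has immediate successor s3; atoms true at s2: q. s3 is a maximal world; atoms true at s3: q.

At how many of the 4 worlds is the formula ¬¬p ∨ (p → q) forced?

4

s0: forces it.
s1: forces it.
s2: forces it.
s3: forces it.
Worlds forcing the formula: {s0, s1, s2, s3}.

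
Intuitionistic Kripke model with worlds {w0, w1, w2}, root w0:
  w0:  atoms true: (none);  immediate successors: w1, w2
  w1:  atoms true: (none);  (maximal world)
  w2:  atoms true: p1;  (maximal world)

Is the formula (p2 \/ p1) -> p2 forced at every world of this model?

No

Not every world: w0 ||-/- (p2 \/ p1) -> p2.
w0 ||-/- (p2 \/ p1) -> p2: at the accessible world w2, w2 ||- p2 \/ p1 but w2 ||-/- p2.
w2 lacks atom p2, so w2 ||-/- p2.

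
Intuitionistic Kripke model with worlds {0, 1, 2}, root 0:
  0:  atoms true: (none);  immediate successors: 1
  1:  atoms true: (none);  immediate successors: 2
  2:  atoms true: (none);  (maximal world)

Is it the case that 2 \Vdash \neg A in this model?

Yes

2 \Vdash \neg A: no world accessible from 2 forces A.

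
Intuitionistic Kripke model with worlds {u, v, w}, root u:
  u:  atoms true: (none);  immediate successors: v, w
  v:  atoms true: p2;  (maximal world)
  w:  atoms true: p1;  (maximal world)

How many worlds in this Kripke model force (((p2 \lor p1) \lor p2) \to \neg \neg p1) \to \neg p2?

3

u: forces it.
v: forces it.
w: forces it.
Worlds forcing the formula: {u, v, w}.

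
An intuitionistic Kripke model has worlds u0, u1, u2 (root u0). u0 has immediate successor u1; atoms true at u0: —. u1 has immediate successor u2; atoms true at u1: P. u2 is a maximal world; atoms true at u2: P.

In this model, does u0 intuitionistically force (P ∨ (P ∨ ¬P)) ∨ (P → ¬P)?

No

u0 ⊮ (P ∨ (P ∨ ¬P)) ∨ (P → ¬P): neither disjunct is forced at u0.
u0 ⊮ P ∨ (P ∨ ¬P): neither disjunct is forced at u0.
u0 lacks atom P, so u0 ⊮ P.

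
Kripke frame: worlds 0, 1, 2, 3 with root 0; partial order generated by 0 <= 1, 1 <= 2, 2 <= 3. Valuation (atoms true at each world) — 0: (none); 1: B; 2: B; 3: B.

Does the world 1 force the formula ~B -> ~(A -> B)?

Yes

1 ||- ~B -> ~(A -> B) vacuously: no world accessible from 1 forces the antecedent ~B.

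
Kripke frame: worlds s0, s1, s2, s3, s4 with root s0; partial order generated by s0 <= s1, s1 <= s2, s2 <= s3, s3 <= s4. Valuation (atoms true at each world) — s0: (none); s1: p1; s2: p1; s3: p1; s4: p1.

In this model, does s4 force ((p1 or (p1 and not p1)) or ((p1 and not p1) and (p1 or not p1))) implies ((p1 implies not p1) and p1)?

s4 does not force ((p1 or (p1 and not p1)) or ((p1 and not p1) and (p1 or not p1))) implies ((p1 implies not p1) and p1): already at s4 itself, s4 forces (p1 or (p1 and not p1)) or ((p1 and not p1) and (p1 or not p1)) but s4 does not force (p1 implies not p1) and p1.
s4 does not force (p1 implies not p1) and p1 since s4 fails p1 implies not p1.

No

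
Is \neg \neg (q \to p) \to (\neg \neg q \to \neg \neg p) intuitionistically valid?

Yes

This is the distribution of double negation over implication, which is intuitionistically derivable.
Assume \neg \neg (q \to p) and \neg \neg q; suppose \neg p. Then q \to p would give \neg q (by contraposition), contradicting \neg \neg q; so \neg (q \to p), contradicting \neg \neg (q \to p). Hence \neg \neg p.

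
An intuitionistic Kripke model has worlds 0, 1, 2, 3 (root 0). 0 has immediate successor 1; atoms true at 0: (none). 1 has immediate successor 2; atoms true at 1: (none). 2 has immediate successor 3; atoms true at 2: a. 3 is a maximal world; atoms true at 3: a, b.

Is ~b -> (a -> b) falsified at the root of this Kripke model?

No

0 ||- ~b -> (a -> b) vacuously: no world accessible from 0 forces the antecedent ~b.
So the root 0 forces ~b -> (a -> b); the model is not a countermodel.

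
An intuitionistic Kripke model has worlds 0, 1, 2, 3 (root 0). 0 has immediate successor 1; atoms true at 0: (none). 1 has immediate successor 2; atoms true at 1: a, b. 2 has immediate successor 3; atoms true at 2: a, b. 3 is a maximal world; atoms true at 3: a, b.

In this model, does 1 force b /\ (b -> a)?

1 ||- b /\ (b -> a) since 1 forces both conjuncts.

Yes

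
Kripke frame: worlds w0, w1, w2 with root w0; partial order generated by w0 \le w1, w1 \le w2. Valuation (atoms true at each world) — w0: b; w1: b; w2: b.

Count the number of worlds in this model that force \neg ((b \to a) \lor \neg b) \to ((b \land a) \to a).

w0: forces it.
w1: forces it.
w2: forces it.
Worlds forcing the formula: {w0, w1, w2}.

3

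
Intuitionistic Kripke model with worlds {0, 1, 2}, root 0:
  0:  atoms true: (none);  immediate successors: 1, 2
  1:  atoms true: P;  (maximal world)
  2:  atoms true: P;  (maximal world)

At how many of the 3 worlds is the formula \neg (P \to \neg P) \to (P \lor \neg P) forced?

0: does not force it — 0 \nVdash \neg (P \to \neg P) \to (P \lor \neg P): already at 0 itself, 0 \Vdash \neg (P \to \neg P) but 0 \nVdash P \lor \neg P.
1: forces it.
2: forces it.
Worlds forcing the formula: {1, 2}.

2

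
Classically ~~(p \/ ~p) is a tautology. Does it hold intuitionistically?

Yes

This is the double negation of excluded middle, which is intuitionistically derivable.
Assuming ~(p \/ ~p): from p we'd get p \/ ~p, so ~p; but then p \/ ~p again — contradiction. Hence ~~(p \/ ~p).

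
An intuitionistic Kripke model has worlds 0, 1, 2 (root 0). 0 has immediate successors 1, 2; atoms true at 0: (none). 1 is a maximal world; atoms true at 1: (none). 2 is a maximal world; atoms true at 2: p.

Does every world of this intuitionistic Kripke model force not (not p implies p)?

Not every world: 0 does not force not (not p implies p).
0 does not force not (not p implies p) since 2 is accessible from 0 and 2 forces not p implies p.
2 forces not p implies p vacuously: no world accessible from 2 forces the antecedent not p.

No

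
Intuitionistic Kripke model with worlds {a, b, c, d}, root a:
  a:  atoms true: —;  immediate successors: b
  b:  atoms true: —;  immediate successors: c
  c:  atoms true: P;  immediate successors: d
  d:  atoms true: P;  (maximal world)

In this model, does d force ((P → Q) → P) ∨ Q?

d ⊩ ((P → Q) → P) ∨ Q via the disjunct (P → Q) → P.

Yes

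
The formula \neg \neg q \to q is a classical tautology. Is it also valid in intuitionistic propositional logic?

This is double-negation elimination, which is not intuitionistically valid.
A Kripke countermodel: worlds u0, u1; order generated by u0 \le u1; atoms true at each world — u0:{}; u1:{q}.
u0 \nVdash \neg \neg q \to q: already at u0 itself, u0 \Vdash \neg \neg q but u0 \nVdash q.
u0 lacks atom q, so u0 \nVdash q.
So the root u0 does not force the formula.

No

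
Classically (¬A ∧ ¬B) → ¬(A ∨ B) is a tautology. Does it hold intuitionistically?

Yes

This is a constructively valid De Morgan direction (conjunction of negations to negated disjunction), which is intuitionistically derivable.
If both ¬A and ¬B hold at a world, no accessible world forces A or forces B, so none forces A ∨ B.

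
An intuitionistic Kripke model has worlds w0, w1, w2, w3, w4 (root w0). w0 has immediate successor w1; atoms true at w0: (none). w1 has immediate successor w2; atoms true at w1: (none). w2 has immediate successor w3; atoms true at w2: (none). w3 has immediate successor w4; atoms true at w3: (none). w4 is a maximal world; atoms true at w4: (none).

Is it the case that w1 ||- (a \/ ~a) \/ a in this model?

Yes

w1 ||- (a \/ ~a) \/ a via the disjunct a \/ ~a.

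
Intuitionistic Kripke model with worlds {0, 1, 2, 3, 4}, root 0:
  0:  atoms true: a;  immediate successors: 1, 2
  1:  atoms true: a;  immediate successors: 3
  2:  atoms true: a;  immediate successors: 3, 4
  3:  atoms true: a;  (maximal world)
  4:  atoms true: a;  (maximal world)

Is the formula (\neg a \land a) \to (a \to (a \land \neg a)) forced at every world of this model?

Yes

0 \Vdash (\neg a \land a) \to (a \to (a \land \neg a)) vacuously: no world accessible from 0 forces the antecedent \neg a \land a.
Since the root 0 forces (\neg a \land a) \to (a \to (a \land \neg a)) and forcing is persistent (monotone upward), every world forces it.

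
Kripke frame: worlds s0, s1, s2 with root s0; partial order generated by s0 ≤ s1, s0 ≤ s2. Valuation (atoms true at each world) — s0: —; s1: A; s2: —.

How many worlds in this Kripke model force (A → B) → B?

s0: does not force it — s0 ⊮ (A → B) → B: at the accessible world s2, s2 ⊩ A → B but s2 ⊮ B.
s1: forces it.
s2: does not force it — s2 ⊮ (A → B) → B: already at s2 itself, s2 ⊩ A → B but s2 ⊮ B.
Worlds forcing the formula: {s1}.

1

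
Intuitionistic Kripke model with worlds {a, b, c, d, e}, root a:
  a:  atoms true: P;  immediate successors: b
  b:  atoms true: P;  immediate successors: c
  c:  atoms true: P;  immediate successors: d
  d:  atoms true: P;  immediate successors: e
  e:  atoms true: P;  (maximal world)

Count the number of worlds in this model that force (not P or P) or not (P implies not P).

a: forces it.
b: forces it.
c: forces it.
d: forces it.
e: forces it.
Worlds forcing the formula: {a, b, c, d, e}.

5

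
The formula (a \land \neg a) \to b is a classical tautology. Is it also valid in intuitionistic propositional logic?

Yes

This is an instance of ex falso quodlibet, which is intuitionistically derivable.
No world can force both a and \neg a, so the antecedent a \land \neg a is never forced and the implication holds vacuously at every world.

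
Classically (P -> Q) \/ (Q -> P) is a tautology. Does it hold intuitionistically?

This is the Gödel–Dummett linearity axiom, which is not intuitionistically valid.
A Kripke countermodel: worlds s0, s1, s2; order generated by s0 <= s1, s0 <= s2; atoms true at each world — s0:{}; s1:{P}; s2:{Q}.
s0 ||-/- (P -> Q) \/ (Q -> P): neither disjunct is forced at s0.
s0 ||-/- P -> Q: at the accessible world s1, s1 ||- P but s1 ||-/- Q.
s1 lacks atom Q, so s1 ||-/- Q.
So the root s0 does not force the formula.

No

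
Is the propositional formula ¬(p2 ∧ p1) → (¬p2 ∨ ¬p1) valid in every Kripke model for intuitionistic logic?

No

This is the constructively invalid direction of De Morgan's law for conjunction, which is not intuitionistically valid.
A Kripke countermodel: worlds w0, w1, w2; order generated by w0 ≤ w1, w0 ≤ w2; atoms true at each world — w0:{}; w1:{p2}; w2:{p1}.
w0 ⊮ ¬(p2 ∧ p1) → (¬p2 ∨ ¬p1): already at w0 itself, w0 ⊩ ¬(p2 ∧ p1) but w0 ⊮ ¬p2 ∨ ¬p1.
w0 ⊮ ¬p2 ∨ ¬p1: neither disjunct is forced at w0.
w0 ⊮ ¬p2 since w1 is accessible from w0 and w1 ⊩ p2.
So the root w0 does not force the formula.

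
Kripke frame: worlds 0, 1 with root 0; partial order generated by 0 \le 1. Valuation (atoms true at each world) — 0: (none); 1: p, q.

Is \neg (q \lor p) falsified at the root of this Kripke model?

Yes

0 \nVdash \neg (q \lor p) since 1 is accessible from 0 and 1 \Vdash q \lor p.
1 \Vdash q \lor p via the disjunct q.
So the root 0 does not force \neg (q \lor p); the model is a countermodel.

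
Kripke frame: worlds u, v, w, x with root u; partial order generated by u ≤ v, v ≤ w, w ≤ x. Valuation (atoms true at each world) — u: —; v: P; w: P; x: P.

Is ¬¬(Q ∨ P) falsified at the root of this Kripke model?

No

u ⊩ ¬¬(Q ∨ P): no world accessible from u forces ¬(Q ∨ P).
So the root u forces ¬¬(Q ∨ P); the model is not a countermodel.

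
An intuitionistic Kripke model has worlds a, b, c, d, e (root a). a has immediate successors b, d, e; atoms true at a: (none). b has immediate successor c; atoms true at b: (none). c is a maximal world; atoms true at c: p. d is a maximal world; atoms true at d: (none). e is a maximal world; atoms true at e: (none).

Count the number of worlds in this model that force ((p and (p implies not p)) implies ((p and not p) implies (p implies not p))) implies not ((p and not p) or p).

a: does not force it — a does not force ((p and (p implies not p)) implies ((p and not p) implies (p implies not p))) implies not ((p and not p) or p): already at a itself, a forces (p and (p implies not p)) implies ((p and not p) implies (p implies not p)) but a does not force not ((p and not p) or p).
b: does not force it — b does not force ((p and (p implies not p)) implies ((p and not p) implies (p implies not p))) implies not ((p and not p) or p): already at b itself, b forces (p and (p implies not p)) implies ((p and not p) implies (p implies not p)) but b does not force not ((p and not p) or p).
c: does not force it — c does not force ((p and (p implies not p)) implies ((p and not p) implies (p implies not p))) implies not ((p and not p) or p): already at c itself, c forces (p and (p implies not p)) implies ((p and not p) implies (p implies not p)) but c does not force not ((p and not p) or p).
d: forces it.
e: forces it.
Worlds forcing the formula: {d, e}.

2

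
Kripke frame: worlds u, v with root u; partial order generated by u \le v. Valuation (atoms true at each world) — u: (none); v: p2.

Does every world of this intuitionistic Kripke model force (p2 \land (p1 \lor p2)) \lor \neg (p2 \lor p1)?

Not every world: u \nVdash (p2 \land (p1 \lor p2)) \lor \neg (p2 \lor p1).
u \nVdash (p2 \land (p1 \lor p2)) \lor \neg (p2 \lor p1): neither disjunct is forced at u.
u \nVdash p2 \land (p1 \lor p2) since u fails p2.

No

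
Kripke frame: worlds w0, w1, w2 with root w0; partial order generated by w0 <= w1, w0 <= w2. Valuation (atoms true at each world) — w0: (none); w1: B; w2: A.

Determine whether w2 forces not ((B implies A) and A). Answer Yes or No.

No

w2 does not force not ((B implies A) and A) since w2 is accessible from w2 and w2 forces (B implies A) and A.
w2 forces (B implies A) and A since w2 forces both conjuncts.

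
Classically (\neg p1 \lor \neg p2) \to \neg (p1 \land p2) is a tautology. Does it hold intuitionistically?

This is a constructively valid De Morgan direction (disjunction of negations to negated conjunction), which is intuitionistically derivable.
If \neg p1 holds at a world then no accessible world forces p1, hence none forces p1 \land p2; likewise for \neg p2.

Yes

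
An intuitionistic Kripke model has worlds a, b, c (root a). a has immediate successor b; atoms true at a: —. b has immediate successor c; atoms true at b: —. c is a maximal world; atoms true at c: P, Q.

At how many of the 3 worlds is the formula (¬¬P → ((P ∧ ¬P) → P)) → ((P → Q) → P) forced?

a: does not force it — a ⊮ (¬¬P → ((P ∧ ¬P) → P)) → ((P → Q) → P): already at a itself, a ⊩ ¬¬P → ((P ∧ ¬P) → P) but a ⊮ (P → Q) → P.
b: does not force it — b ⊮ (¬¬P → ((P ∧ ¬P) → P)) → ((P → Q) → P): already at b itself, b ⊩ ¬¬P → ((P ∧ ¬P) → P) but b ⊮ (P → Q) → P.
c: forces it.
Worlds forcing the formula: {c}.

1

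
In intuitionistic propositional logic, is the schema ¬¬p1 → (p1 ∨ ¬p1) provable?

No

This is a variant of double-negation elimination (deriving excluded middle from double negation), which is not intuitionistically valid.
A Kripke countermodel: worlds 0, 1; order generated by 0 ≤ 1; atoms true at each world — 0:{}; 1:{p1}.
0 ⊮ ¬¬p1 → (p1 ∨ ¬p1): already at 0 itself, 0 ⊩ ¬¬p1 but 0 ⊮ p1 ∨ ¬p1.
0 ⊮ p1 ∨ ¬p1: neither disjunct is forced at 0.
0 lacks atom p1, so 0 ⊮ p1.
So the root 0 does not force the formula.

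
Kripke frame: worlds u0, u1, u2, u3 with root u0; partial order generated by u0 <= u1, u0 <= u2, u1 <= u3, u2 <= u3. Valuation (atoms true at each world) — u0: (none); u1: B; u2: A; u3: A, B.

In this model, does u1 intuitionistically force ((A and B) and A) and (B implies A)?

u1 does not force ((A and B) and A) and (B implies A) since u1 fails (A and B) and A.

No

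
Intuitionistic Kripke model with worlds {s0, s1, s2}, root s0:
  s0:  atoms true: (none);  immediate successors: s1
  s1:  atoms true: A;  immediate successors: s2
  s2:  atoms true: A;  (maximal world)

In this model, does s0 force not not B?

No

s0 does not force not not B since s0 is accessible from s0 and s0 forces not B.
s0 forces not B: no world accessible from s0 forces B.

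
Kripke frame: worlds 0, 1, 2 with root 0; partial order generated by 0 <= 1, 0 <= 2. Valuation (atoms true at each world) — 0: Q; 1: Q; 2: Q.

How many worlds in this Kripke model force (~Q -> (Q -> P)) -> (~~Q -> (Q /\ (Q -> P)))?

0

0: does not force it — 0 ||-/- (~Q -> (Q -> P)) -> (~~Q -> (Q /\ (Q -> P))): already at 0 itself, 0 ||- ~Q -> (Q -> P) but 0 ||-/- ~~Q -> (Q /\ (Q -> P)).
1: does not force it — 1 ||-/- (~Q -> (Q -> P)) -> (~~Q -> (Q /\ (Q -> P))): already at 1 itself, 1 ||- ~Q -> (Q -> P) but 1 ||-/- ~~Q -> (Q /\ (Q -> P)).
2: does not force it.
Worlds forcing the formula: { }.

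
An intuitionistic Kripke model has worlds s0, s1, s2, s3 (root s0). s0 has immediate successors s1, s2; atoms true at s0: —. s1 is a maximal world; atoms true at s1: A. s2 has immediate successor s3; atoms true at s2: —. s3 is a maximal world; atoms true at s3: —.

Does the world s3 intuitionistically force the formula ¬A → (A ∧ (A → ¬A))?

s3 ⊮ ¬A → (A ∧ (A → ¬A)): already at s3 itself, s3 ⊩ ¬A but s3 ⊮ A ∧ (A → ¬A).
s3 ⊮ A ∧ (A → ¬A) since s3 fails A.

No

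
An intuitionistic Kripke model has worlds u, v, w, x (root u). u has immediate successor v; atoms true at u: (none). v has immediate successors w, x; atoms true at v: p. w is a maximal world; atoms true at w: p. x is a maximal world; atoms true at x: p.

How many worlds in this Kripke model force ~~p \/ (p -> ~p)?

4

u: forces it.
v: forces it.
w: forces it.
x: forces it.
Worlds forcing the formula: {u, v, w, x}.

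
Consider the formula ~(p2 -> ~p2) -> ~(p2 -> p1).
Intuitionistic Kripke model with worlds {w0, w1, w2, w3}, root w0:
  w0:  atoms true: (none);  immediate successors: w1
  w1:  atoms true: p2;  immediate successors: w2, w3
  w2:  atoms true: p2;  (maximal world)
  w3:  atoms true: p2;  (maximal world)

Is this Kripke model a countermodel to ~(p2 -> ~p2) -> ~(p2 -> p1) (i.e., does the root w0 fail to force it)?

w0 ||- ~(p2 -> ~p2) -> ~(p2 -> p1): every world accessible from w0 that forces ~(p2 -> ~p2) (namely w0, w1, w2, w3) also forces ~(p2 -> p1).
So the root w0 forces ~(p2 -> ~p2) -> ~(p2 -> p1); the model is not a countermodel.

No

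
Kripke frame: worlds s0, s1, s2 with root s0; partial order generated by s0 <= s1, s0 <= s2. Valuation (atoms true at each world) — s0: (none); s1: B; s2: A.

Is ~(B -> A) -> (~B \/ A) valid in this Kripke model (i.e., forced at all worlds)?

No

Not every world: s0 ||-/- ~(B -> A) -> (~B \/ A).
s0 ||-/- ~(B -> A) -> (~B \/ A): at the accessible world s1, s1 ||- ~(B -> A) but s1 ||-/- ~B \/ A.
s1 ||-/- ~B \/ A: neither disjunct is forced at s1.
s1 ||-/- ~B since s1 is accessible from s1 and s1 ||- B.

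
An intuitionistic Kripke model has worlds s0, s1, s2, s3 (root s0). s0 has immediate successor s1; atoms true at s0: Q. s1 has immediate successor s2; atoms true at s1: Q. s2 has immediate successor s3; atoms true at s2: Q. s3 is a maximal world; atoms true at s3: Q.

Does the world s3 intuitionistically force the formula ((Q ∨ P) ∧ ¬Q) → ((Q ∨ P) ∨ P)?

Yes

s3 ⊩ ((Q ∨ P) ∧ ¬Q) → ((Q ∨ P) ∨ P) vacuously: no world accessible from s3 forces the antecedent (Q ∨ P) ∧ ¬Q.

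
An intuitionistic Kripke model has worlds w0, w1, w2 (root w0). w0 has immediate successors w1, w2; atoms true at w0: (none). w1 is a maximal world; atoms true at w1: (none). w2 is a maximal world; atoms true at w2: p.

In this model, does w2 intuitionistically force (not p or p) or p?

w2 forces (not p or p) or p via the disjunct not p or p.

Yes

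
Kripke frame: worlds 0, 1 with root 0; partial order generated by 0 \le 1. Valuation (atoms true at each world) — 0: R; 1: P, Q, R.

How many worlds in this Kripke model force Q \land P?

0: does not force it — 0 \nVdash Q \land P since 0 fails Q.
1: forces it.
Worlds forcing the formula: {1}.

1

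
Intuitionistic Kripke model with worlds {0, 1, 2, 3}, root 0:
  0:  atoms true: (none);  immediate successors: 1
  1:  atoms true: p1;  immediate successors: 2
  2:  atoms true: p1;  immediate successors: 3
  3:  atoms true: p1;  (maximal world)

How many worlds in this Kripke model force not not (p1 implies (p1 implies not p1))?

0: does not force it — 0 does not force not not (p1 implies (p1 implies not p1)) since 0 is accessible from 0 and 0 forces not (p1 implies (p1 implies not p1)).
1: does not force it — 1 does not force not not (p1 implies (p1 implies not p1)) since 1 is accessible from 1 and 1 forces not (p1 implies (p1 implies not p1)).
2: does not force it — 2 does not force not not (p1 implies (p1 implies not p1)) since 2 is accessible from 2 and 2 forces not (p1 implies (p1 implies not p1)).
3: does not force it.
Worlds forcing the formula: { }.

0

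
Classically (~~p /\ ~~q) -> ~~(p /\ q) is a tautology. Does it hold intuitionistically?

This is the distribution of double negation over conjunction, which is intuitionistically derivable.
Assume ~~p, ~~q, and ~(p /\ q). From p we'd get ~q (since p /\ q is refuted), contradicting ~~q; so ~p, contradicting ~~p.

Yes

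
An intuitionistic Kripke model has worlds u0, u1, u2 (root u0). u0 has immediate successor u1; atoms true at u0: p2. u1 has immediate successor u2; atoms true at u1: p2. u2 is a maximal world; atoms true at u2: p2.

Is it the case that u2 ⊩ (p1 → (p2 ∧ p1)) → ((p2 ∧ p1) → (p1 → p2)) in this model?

u2 ⊩ (p1 → (p2 ∧ p1)) → ((p2 ∧ p1) → (p1 → p2)): every world accessible from u2 that forces p1 → (p2 ∧ p1) (namely u2) also forces (p2 ∧ p1) → (p1 → p2).

Yes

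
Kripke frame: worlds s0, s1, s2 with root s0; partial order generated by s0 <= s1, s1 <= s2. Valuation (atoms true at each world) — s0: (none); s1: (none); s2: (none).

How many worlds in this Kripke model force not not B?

0

s0: does not force it — s0 does not force not not B since s0 is accessible from s0 and s0 forces not B.
s1: does not force it.
s2: does not force it.
Worlds forcing the formula: { }.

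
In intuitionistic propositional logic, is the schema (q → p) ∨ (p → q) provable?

This is the Gödel–Dummett linearity axiom, which is not intuitionistically valid.
A Kripke countermodel: worlds a, b, c; order generated by a ≤ b, a ≤ c; atoms true at each world — a:{}; b:{q}; c:{p}.
a ⊮ (q → p) ∨ (p → q): neither disjunct is forced at a.
a ⊮ q → p: at the accessible world b, b ⊩ q but b ⊮ p.
b lacks atom p, so b ⊮ p.
So the root a does not force the formula.

No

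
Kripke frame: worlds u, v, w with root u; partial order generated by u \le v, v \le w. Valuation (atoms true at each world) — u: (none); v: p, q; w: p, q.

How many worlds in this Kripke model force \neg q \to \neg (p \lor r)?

u: forces it.
v: forces it.
w: forces it.
Worlds forcing the formula: {u, v, w}.

3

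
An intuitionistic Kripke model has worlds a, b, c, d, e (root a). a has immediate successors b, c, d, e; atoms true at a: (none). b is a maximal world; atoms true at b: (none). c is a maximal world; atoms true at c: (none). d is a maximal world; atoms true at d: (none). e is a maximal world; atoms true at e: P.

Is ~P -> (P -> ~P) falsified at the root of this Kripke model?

a ||- ~P -> (P -> ~P): every world accessible from a that forces ~P (namely b, c, d) also forces P -> ~P.
So the root a forces ~P -> (P -> ~P); the model is not a countermodel.

No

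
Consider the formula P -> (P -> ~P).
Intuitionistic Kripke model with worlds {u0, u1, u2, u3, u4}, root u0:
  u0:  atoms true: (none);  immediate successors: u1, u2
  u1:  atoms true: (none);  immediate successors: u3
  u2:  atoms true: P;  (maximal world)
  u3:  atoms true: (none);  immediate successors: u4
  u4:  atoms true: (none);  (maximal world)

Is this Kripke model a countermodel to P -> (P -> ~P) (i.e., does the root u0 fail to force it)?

Yes

u0 ||-/- P -> (P -> ~P): at the accessible world u2, u2 ||- P but u2 ||-/- P -> ~P.
u2 ||-/- P -> ~P: already at u2 itself, u2 ||- P but u2 ||-/- ~P.
u2 ||-/- ~P since u2 is accessible from u2 and u2 ||- P.
So the root u0 does not force P -> (P -> ~P); the model is a countermodel.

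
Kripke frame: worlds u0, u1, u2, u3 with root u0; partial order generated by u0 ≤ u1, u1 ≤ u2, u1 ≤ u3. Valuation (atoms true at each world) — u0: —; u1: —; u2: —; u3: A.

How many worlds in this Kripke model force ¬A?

u0: does not force it — u0 ⊮ ¬A since u3 is accessible from u0 and u3 ⊩ A.
u1: does not force it.
u2: forces it.
u3: does not force it.
Worlds forcing the formula: {u2}.

1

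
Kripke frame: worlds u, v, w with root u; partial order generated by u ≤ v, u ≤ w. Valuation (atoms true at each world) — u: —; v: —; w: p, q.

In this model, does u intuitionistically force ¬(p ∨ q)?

No

u ⊮ ¬(p ∨ q) since w is accessible from u and w ⊩ p ∨ q.
w ⊩ p ∨ q via the disjunct p.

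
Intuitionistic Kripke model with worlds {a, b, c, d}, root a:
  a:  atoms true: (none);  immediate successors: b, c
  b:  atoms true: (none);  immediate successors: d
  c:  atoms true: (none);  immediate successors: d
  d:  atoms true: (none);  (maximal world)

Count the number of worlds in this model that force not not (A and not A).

a: does not force it — a does not force not not (A and not A) since a is accessible from a and a forces not (A and not A).
b: does not force it.
c: does not force it.
d: does not force it.
Worlds forcing the formula: { }.

0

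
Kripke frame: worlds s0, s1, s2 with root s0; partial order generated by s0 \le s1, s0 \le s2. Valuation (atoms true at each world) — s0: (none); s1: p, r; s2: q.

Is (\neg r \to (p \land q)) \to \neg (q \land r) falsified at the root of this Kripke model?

s0 \Vdash (\neg r \to (p \land q)) \to \neg (q \land r): every world accessible from s0 that forces \neg r \to (p \land q) (namely s1) also forces \neg (q \land r).
So the root s0 forces (\neg r \to (p \land q)) \to \neg (q \land r); the model is not a countermodel.

No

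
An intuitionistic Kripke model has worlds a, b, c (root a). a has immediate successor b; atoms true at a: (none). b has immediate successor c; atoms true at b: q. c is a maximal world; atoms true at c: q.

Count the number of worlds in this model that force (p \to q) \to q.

2

a: does not force it — a \nVdash (p \to q) \to q: already at a itself, a \Vdash p \to q but a \nVdash q.
b: forces it.
c: forces it.
Worlds forcing the formula: {b, c}.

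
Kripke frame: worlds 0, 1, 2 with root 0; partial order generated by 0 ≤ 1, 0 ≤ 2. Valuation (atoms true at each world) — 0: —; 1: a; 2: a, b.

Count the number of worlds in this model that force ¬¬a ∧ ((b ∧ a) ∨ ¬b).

2

0: does not force it — 0 ⊮ ¬¬a ∧ ((b ∧ a) ∨ ¬b) since 0 fails (b ∧ a) ∨ ¬b.
1: forces it.
2: forces it.
Worlds forcing the formula: {1, 2}.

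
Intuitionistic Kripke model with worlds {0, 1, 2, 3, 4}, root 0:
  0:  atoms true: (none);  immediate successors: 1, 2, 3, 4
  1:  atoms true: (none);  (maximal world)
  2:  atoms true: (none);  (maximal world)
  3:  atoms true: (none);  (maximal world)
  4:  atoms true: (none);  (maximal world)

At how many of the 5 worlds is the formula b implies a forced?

0: forces it.
1: forces it.
2: forces it.
3: forces it.
4: forces it.
Worlds forcing the formula: {0, 1, 2, 3, 4}.

5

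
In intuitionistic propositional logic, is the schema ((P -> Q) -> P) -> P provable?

This is Peirce's law, which is not intuitionistically valid.
A Kripke countermodel: worlds w0, w1; order generated by w0 <= w1; atoms true at each world — w0:{}; w1:{P}.
w0 ||-/- ((P -> Q) -> P) -> P: already at w0 itself, w0 ||- (P -> Q) -> P but w0 ||-/- P.
w0 lacks atom P, so w0 ||-/- P.
So the root w0 does not force the formula.

No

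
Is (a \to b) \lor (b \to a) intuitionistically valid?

No

This is the Gödel–Dummett linearity axiom, which is not intuitionistically valid.
A Kripke countermodel: worlds u0, u1, u2; order generated by u0 \le u1, u0 \le u2; atoms true at each world — u0:{}; u1:{a}; u2:{b}.
u0 \nVdash (a \to b) \lor (b \to a): neither disjunct is forced at u0.
u0 \nVdash a \to b: at the accessible world u1, u1 \Vdash a but u1 \nVdash b.
u1 lacks atom b, so u1 \nVdash b.
So the root u0 does not force the formula.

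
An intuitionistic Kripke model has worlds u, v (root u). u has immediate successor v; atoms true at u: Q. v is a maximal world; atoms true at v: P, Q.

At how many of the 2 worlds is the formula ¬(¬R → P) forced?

u: does not force it — u ⊮ ¬(¬R → P) since v is accessible from u and v ⊩ ¬R → P.
v: does not force it — v ⊮ ¬(¬R → P) since v is accessible from v and v ⊩ ¬R → P.
Worlds forcing the formula: { }.

0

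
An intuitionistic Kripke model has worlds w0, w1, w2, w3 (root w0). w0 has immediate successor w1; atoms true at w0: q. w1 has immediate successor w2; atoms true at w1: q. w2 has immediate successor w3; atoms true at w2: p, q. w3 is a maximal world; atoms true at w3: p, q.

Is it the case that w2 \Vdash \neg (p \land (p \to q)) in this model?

w2 \nVdash \neg (p \land (p \to q)) since w2 is accessible from w2 and w2 \Vdash p \land (p \to q).
w2 \Vdash p \land (p \to q) since w2 forces both conjuncts.

No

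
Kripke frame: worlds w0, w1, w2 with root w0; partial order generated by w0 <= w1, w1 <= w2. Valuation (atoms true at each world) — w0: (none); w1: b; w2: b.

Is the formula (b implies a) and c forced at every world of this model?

No

Not every world: w0 does not force (b implies a) and c.
w0 does not force (b implies a) and c since w0 fails b implies a.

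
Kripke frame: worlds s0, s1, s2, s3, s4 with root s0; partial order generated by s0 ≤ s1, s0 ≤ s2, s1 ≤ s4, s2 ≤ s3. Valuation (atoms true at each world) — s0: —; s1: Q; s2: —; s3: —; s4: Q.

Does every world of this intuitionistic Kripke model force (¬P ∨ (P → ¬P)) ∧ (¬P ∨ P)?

s0 ⊩ (¬P ∨ (P → ¬P)) ∧ (¬P ∨ P) since s0 forces both conjuncts.
Since the root s0 forces (¬P ∨ (P → ¬P)) ∧ (¬P ∨ P) and forcing is persistent (monotone upward), every world forces it.

Yes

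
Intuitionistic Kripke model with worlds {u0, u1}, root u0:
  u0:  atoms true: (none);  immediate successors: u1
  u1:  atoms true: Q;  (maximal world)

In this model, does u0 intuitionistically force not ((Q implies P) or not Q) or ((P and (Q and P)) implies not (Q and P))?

u0 forces not ((Q implies P) or not Q) or ((P and (Q and P)) implies not (Q and P)) via the disjunct not ((Q implies P) or not Q).

Yes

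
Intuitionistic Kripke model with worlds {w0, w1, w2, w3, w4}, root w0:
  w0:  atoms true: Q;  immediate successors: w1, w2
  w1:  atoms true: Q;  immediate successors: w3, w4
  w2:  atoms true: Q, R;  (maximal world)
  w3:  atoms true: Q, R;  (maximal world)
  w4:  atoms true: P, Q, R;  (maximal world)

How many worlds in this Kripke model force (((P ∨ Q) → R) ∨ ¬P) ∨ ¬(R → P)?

w0: does not force it — w0 ⊮ (((P ∨ Q) → R) ∨ ¬P) ∨ ¬(R → P): neither disjunct is forced at w0.
w1: does not force it — w1 ⊮ (((P ∨ Q) → R) ∨ ¬P) ∨ ¬(R → P): neither disjunct is forced at w1.
w2: forces it.
w3: forces it.
w4: forces it.
Worlds forcing the formula: {w2, w3, w4}.

3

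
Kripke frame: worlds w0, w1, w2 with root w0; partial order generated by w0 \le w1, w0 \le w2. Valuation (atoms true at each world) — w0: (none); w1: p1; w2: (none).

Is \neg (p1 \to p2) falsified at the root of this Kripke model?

Yes

w0 \nVdash \neg (p1 \to p2) since w2 is accessible from w0 and w2 \Vdash p1 \to p2.
w2 \Vdash p1 \to p2 vacuously: no world accessible from w2 forces the antecedent p1.
So the root w0 does not force \neg (p1 \to p2); the model is a countermodel.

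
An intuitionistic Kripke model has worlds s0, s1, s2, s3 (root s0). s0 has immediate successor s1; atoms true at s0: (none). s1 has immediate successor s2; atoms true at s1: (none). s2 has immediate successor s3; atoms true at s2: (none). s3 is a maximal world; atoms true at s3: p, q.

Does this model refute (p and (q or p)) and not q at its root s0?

s0 does not force (p and (q or p)) and not q since s0 fails p and (q or p).
So the root s0 does not force (p and (q or p)) and not q; the model is a countermodel.

Yes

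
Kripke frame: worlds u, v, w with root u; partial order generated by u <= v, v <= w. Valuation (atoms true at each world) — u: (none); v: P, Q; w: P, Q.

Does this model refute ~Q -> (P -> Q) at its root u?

u ||- ~Q -> (P -> Q) vacuously: no world accessible from u forces the antecedent ~Q.
So the root u forces ~Q -> (P -> Q); the model is not a countermodel.

No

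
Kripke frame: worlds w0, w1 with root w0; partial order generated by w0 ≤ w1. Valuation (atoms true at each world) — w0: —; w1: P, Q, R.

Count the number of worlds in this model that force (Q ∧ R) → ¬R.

w0: does not force it — w0 ⊮ (Q ∧ R) → ¬R: at the accessible world w1, w1 ⊩ Q ∧ R but w1 ⊮ ¬R.
w1: does not force it.
Worlds forcing the formula: { }.

0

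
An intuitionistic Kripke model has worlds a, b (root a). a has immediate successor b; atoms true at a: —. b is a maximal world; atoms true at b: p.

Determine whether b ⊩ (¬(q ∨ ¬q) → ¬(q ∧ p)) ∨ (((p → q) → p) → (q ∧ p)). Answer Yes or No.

b ⊩ (¬(q ∨ ¬q) → ¬(q ∧ p)) ∨ (((p → q) → p) → (q ∧ p)) via the disjunct ¬(q ∨ ¬q) → ¬(q ∧ p).

Yes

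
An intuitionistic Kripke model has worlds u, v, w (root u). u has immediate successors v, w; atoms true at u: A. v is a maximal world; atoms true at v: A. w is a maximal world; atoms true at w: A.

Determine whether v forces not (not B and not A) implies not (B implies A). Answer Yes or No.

No

v does not force not (not B and not A) implies not (B implies A): already at v itself, v forces not (not B and not A) but v does not force not (B implies A).
v does not force not (B implies A) since v is accessible from v and v forces B implies A.
v forces B implies A vacuously: no world accessible from v forces the antecedent B.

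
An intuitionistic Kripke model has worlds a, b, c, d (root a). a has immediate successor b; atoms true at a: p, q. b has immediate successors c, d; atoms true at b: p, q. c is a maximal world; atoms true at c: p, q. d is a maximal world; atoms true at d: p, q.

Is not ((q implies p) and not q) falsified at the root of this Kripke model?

a forces not ((q implies p) and not q): no world accessible from a forces (q implies p) and not q.
So the root a forces not ((q implies p) and not q); the model is not a countermodel.

No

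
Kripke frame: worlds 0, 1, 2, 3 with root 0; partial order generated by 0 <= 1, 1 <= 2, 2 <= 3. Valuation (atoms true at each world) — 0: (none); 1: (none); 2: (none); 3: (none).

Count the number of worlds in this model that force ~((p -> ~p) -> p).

4

0: forces it.
1: forces it.
2: forces it.
3: forces it.
Worlds forcing the formula: {0, 1, 2, 3}.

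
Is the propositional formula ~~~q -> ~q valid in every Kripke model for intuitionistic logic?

This is triple-negation reduction, which is intuitionistically derivable.
Assume ~~~q and suppose q. Then ~~q (double-negation introduction), contradicting ~~~q. So ~q.

Yes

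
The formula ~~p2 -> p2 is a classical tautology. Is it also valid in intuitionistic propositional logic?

No

This is double-negation elimination, which is not intuitionistically valid.
A Kripke countermodel: worlds u, v; order generated by u <= v; atoms true at each world — u:{}; v:{p2}.
u ||-/- ~~p2 -> p2: already at u itself, u ||- ~~p2 but u ||-/- p2.
u lacks atom p2, so u ||-/- p2.
So the root u does not force the formula.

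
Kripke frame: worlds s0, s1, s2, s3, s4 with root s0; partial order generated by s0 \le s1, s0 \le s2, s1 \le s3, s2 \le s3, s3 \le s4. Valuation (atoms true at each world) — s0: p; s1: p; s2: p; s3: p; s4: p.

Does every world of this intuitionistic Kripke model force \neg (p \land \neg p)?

Yes

s0 \Vdash \neg (p \land \neg p): no world accessible from s0 forces p \land \neg p.
Since the root s0 forces \neg (p \land \neg p) and forcing is persistent (monotone upward), every world forces it.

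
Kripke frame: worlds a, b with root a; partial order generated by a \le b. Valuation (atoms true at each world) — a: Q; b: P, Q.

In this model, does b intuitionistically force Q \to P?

Yes

b \Vdash Q \to P: every world accessible from b that forces Q (namely b) also forces P.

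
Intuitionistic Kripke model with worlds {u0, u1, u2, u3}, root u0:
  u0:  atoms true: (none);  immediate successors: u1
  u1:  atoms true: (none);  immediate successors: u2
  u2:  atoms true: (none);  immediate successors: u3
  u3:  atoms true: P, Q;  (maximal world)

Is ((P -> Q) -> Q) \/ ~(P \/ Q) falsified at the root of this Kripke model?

Yes

u0 ||-/- ((P -> Q) -> Q) \/ ~(P \/ Q): neither disjunct is forced at u0.
u0 ||-/- (P -> Q) -> Q: already at u0 itself, u0 ||- P -> Q but u0 ||-/- Q.
u0 lacks atom Q, so u0 ||-/- Q.
So the root u0 does not force ((P -> Q) -> Q) \/ ~(P \/ Q); the model is a countermodel.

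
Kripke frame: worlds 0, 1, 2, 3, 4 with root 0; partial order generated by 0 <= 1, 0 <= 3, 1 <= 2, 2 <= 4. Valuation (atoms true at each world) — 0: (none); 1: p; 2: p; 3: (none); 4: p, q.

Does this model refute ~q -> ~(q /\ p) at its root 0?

No

0 ||- ~q -> ~(q /\ p): every world accessible from 0 that forces ~q (namely 3) also forces ~(q /\ p).
So the root 0 forces ~q -> ~(q /\ p); the model is not a countermodel.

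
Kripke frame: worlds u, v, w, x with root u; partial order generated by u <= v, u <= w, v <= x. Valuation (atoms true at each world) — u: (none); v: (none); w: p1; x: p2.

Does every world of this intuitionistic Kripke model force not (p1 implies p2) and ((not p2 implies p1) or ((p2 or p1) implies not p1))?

No

Not every world: u does not force not (p1 implies p2) and ((not p2 implies p1) or ((p2 or p1) implies not p1)).
u does not force not (p1 implies p2) and ((not p2 implies p1) or ((p2 or p1) implies not p1)) since u fails not (p1 implies p2).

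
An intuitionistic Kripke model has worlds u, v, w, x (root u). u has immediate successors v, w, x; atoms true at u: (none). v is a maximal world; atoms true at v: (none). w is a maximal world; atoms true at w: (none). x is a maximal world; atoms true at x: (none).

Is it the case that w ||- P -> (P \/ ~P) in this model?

Yes

w ||- P -> (P \/ ~P) vacuously: no world accessible from w forces the antecedent P.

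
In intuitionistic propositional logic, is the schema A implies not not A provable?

This is double-negation introduction, which is intuitionistically derivable.
If a world forces A then every accessible world forces A (persistence), so none forces not A; hence not not A.

Yes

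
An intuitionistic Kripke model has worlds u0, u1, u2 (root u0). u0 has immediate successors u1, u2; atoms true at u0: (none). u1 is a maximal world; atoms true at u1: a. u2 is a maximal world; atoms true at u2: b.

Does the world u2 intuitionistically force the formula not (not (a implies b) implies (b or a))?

No

u2 does not force not (not (a implies b) implies (b or a)) since u2 is accessible from u2 and u2 forces not (a implies b) implies (b or a).
u2 forces not (a implies b) implies (b or a) vacuously: no world accessible from u2 forces the antecedent not (a implies b).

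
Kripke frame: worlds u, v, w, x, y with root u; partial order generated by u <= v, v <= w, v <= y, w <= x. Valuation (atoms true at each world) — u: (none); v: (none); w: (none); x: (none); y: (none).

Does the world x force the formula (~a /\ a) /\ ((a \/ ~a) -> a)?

No

x ||-/- (~a /\ a) /\ ((a \/ ~a) -> a) since x fails ~a /\ a.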